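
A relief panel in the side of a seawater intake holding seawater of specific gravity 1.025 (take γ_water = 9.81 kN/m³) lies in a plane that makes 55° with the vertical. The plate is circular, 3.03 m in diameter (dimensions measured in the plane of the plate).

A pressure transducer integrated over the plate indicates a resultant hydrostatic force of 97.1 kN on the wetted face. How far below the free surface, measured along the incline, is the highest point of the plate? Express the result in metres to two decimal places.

γ = 1.025 × 9.81 = 10.05525 kN/m³.
A = π(1.515)² = 7.21066 m².
From F = γ·h_c·A, the centroid depth is h_c = 97.1/(10.05525 × 7.21066) = 1.33922 m.
The plate makes 55° with the vertical, i.e. θ = 90° − 55° = 35° to the horizontal. Measuring y along the incline from the free-surface line, vertical depth h = y·sinθ with sinθ = 0.573576.
Along the incline, y_c = h_c/sinθ = 1.33922/0.573576 = 2.33486 m.
The centroid is at the centre, 1.515 m below the top of the plate, so the highest point sits at y_top = 2.33486 − 1.515 = 0.81986 m along the incline.

y_top ≈ 0.82 m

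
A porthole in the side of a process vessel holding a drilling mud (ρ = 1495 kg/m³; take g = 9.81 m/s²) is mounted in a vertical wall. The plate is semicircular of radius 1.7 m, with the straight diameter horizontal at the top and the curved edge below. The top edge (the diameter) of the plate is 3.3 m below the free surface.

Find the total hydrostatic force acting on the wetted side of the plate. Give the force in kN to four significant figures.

F ≈ 267.7 kN

γ = ρg = 1495 × 9.81 / 1000 = 14.66595 kN/m³.
The centroid of a semicircle lies 4r/(3π) = 0.721502 m from the diameter, here below the top edge, so the centroid depth is h_c = 3.3 + 0.721502 = 4.0215 m.
A = πr²/2 = π × 1.7²/2 = 4.5396 m².
Resultant F = γ·h_c·A = 14.66595 × 4.0215 × 4.5396 = 267.742 kN.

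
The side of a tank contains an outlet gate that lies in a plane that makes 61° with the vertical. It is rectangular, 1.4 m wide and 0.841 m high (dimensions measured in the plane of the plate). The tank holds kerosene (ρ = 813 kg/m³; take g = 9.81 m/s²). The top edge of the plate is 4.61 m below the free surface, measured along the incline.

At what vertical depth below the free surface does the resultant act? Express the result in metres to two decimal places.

h_p = 2.44 m

γ = ρg = 813 × 9.81 / 1000 = 7.97553 kN/m³.
The plate makes 61° with the vertical, i.e. θ = 90° − 61° = 29° to the horizontal. Measuring y along the incline from the free-surface line, vertical depth h = y·sinθ with sinθ = 0.484810.
The centroid lies 0.841/2 = 0.4205 m below the top edge, so y_c = 4.61 + 0.4205 = 5.0305 m and h_c = 5.0305 × 0.484810 = 2.43884 m.
A = 1.4 × 0.841 = 1.1774 m².
Resultant F = γ·h_c·A = 7.97553 × 2.43884 × 1.1774 = 22.9017 kN.
I_c = b·h³/12 = 1.4 × 0.841³/12 = 0.0693961 m⁴.
Centre of pressure: y_p = y_c + I_c/(y_c·A) = 5.0305 + 0.0693961/(5.0305 × 1.1774) = 5.0305 + 0.0117166 = 5.04222 m along the plane.
Vertically, h_p = y_p·sinθ = 5.04222 × 0.484810 = 2.44452 m.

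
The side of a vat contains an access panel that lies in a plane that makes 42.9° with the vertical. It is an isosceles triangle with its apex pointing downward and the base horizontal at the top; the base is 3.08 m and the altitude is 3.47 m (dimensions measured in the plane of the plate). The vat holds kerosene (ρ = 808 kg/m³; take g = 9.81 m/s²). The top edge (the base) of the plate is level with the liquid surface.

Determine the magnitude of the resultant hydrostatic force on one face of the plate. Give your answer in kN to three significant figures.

F ≈ 35.9 kN

γ = ρg = 808 × 9.81 / 1000 = 7.92648 kN/m³.
The plate makes 42.9° with the vertical, i.e. θ = 90° − 42.9° = 47.1° to the horizontal. Measuring y along the incline from the free-surface line, vertical depth h = y·sinθ with sinθ = 0.732543.
With the apex down, the centroid sits h/3 = 3.47/3 = 1.15667 m below the base (the top edge), so y_c = 1.15667 m and h_c = 1.15667 × 0.732543 = 0.847311 m.
A = ½ × 3.08 × 3.47 = 5.3438 m².
Resultant F = γ·h_c·A = 7.92648 × 0.847311 × 5.3438 = 35.89 kN.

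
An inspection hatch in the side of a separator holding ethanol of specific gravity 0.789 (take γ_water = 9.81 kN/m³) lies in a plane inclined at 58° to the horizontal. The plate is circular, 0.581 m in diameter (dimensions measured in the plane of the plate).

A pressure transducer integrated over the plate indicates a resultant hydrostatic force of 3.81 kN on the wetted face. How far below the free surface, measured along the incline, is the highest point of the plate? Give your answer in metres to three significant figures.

γ = 0.789 × 9.81 = 7.74009 kN/m³.
A = π(0.2905)² = 0.26512 m².
From F = γ·h_c·A, the centroid depth is h_c = 3.81/(7.74009 × 0.26512) = 1.85668 m.
Let θ = 58° be the plate's angle to the horizontal; measure y along the incline from where the plane meets the free surface. Vertical depth h = y·sinθ with sinθ = 0.848048.
Along the incline, y_c = h_c/sinθ = 1.85668/0.848048 = 2.18936 m.
The centroid is at the centre, 0.2905 m below the top of the plate, so the highest point sits at y_top = 2.18936 − 0.2905 = 1.89886 m along the incline.

y_top ≈ 1.90 m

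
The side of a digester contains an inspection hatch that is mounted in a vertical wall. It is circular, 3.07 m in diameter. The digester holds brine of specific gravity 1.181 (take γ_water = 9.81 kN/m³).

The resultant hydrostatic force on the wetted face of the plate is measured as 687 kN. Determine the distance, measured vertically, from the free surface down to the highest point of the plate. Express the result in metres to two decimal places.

γ = 1.181 × 9.81 = 11.58561 kN/m³.
A = π(1.535)² = 7.4023 m².
From F = γ·h_c·A, the centroid depth is h_c = 687/(11.58561 × 7.4023) = 8.01071 m.
The centroid is at the centre, 1.535 m below the top of the plate, so the highest point sits at h_top = 8.01071 − 1.535 = 6.47571 m below the surface.

d_top ≈ 6.48 m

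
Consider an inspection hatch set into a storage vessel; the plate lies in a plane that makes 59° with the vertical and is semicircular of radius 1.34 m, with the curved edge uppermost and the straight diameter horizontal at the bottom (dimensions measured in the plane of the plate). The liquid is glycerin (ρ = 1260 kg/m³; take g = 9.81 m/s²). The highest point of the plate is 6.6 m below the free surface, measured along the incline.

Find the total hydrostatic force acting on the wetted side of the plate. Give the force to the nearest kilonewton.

F ≈ 132 kN

γ = ρg = 1260 × 9.81 / 1000 = 12.3606 kN/m³.
The plate makes 59° with the vertical, i.e. θ = 90° − 59° = 31° to the horizontal. Measuring y along the incline from the free-surface line, vertical depth h = y·sinθ with sinθ = 0.515038.
The centroid lies 4r/(3π) = 0.568714 m above the diameter, so r − 4r/(3π) = 1.34 − 0.568714 = 0.771286 m below the topmost point, so y_c = 6.6 + 0.771286 = 7.37129 m and h_c = 7.37129 × 0.515038 = 3.79649 m.
A = πr²/2 = π × 1.34²/2 = 2.82052 m².
Resultant F = γ·h_c·A = 12.3606 × 3.79649 × 2.82052 = 132.358 kN.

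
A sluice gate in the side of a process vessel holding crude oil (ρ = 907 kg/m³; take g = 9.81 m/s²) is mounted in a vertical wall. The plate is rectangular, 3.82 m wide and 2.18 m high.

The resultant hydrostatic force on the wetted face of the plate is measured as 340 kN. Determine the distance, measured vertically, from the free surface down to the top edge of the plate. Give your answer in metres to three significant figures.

d_top ≈ 3.50 m

γ = ρg = 907 × 9.81 / 1000 = 8.89767 kN/m³.
A = 3.82 × 2.18 = 8.3276 m².
From F = γ·h_c·A, the centroid depth is h_c = 340/(8.89767 × 8.3276) = 4.58863 m.
The centroid lies 2.18/2 = 1.09 m below the top edge, so the top edge sits at h_top = 4.58863 − 1.09 = 3.49863 m below the surface.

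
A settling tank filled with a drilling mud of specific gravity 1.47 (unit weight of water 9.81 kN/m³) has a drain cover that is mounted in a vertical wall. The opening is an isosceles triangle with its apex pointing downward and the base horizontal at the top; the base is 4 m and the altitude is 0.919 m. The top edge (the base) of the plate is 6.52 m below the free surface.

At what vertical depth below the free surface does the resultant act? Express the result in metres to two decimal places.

γ = 1.47 × 9.81 = 14.4207 kN/m³.
With the apex down, the centroid sits h/3 = 0.919/3 = 0.306333 m below the base (the top edge), so the centroid depth is h_c = 6.52 + 0.306333 = 6.82633 m.
A = ½ × 4 × 0.919 = 1.838 m².
Resultant F = γ·h_c·A = 14.4207 × 6.82633 × 1.838 = 180.934 kN.
I_c = b·h³/36 = 4 × 0.919³/36 = 0.0862391 m⁴.
Centre of pressure: y_p = y_c + I_c/(y_c·A) = 6.82633 + 0.0862391/(6.82633 × 1.838) = 6.82633 + 0.0068734 = 6.8332 m along the plane.

h_p = 6.83 m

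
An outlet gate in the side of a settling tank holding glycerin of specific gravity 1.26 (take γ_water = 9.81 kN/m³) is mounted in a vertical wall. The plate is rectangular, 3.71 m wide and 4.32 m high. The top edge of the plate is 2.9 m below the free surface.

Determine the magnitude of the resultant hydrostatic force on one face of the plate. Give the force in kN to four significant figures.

γ = 1.26 × 9.81 = 12.3606 kN/m³.
The centroid lies 4.32/2 = 2.16 m below the top edge, so the centroid depth is h_c = 2.9 + 2.16 = 5.06 m.
A = 3.71 × 4.32 = 16.0272 m².
Resultant F = γ·h_c·A = 12.3606 × 5.06 × 16.0272 = 1002.42 kN.

F ≈ 1002 kN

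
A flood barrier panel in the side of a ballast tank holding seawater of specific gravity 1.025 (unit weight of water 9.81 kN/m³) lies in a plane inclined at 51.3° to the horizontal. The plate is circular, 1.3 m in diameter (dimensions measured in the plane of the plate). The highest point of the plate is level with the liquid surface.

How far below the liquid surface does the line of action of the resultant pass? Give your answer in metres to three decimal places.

h_p = 0.634 m

γ = 1.025 × 9.81 = 10.05525 kN/m³.
Let θ = 51.3° be the plate's angle to the horizontal; measure y along the incline from where the plane meets the free surface. Vertical depth h = y·sinθ with sinθ = 0.780430.
The centroid is at the centre, 0.65 m below the top of the plate, so y_c = 0.65 m and h_c = 0.65 × 0.780430 = 0.507279 m.
A = π(0.65)² = 1.32732 m².
Resultant F = γ·h_c·A = 10.05525 × 0.507279 × 1.32732 = 6.77042 kN.
I_c = πr⁴/4 = π × 0.65⁴/4 = 0.140198 m⁴.
Centre of pressure: y_p = y_c + I_c/(y_c·A) = 0.65 + 0.140198/(0.65 × 1.32732) = 0.65 + 0.1625 = 0.8125 m along the plane.
Vertically, h_p = y_p·sinθ = 0.8125 × 0.780430 = 0.634099 m.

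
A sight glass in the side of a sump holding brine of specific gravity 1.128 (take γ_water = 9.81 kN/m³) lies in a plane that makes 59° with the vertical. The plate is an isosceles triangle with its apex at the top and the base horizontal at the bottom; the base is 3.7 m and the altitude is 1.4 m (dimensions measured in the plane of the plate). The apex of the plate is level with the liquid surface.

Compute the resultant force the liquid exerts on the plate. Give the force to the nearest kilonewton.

F ≈ 14 kN

γ = 1.128 × 9.81 = 11.06568 kN/m³.
The plate makes 59° with the vertical, i.e. θ = 90° − 59° = 31° to the horizontal. Measuring y along the incline from the free-surface line, vertical depth h = y·sinθ with sinθ = 0.515038.
With the apex up, the centroid sits 2h/3 = 2 × 1.4/3 = 0.933333 m below the apex, so y_c = 0.933333 m and h_c = 0.933333 × 0.515038 = 0.480702 m.
A = ½ × 3.7 × 1.4 = 2.59 m².
Resultant F = γ·h_c·A = 11.06568 × 0.480702 × 2.59 = 13.777 kN.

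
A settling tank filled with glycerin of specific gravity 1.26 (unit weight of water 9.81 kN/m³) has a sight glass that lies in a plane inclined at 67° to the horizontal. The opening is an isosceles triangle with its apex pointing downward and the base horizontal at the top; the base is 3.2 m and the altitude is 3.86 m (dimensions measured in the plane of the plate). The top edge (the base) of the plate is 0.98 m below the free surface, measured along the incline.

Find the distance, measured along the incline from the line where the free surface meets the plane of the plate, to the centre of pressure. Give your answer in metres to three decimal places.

γ = 1.26 × 9.81 = 12.3606 kN/m³.
Let θ = 67° be the plate's angle to the horizontal; measure y along the incline from where the plane meets the free surface. Vertical depth h = y·sinθ with sinθ = 0.920505.
With the apex down, the centroid sits h/3 = 3.86/3 = 1.28667 m below the base (the top edge), so y_c = 0.98 + 1.28667 = 2.26667 m and h_c = 2.26667 × 0.920505 = 2.08648 m.
A = ½ × 3.2 × 3.86 = 6.176 m².
Resultant F = γ·h_c·A = 12.3606 × 2.08648 × 6.176 = 159.28 kN.
I_c = b·h³/36 = 3.2 × 3.86³/36 = 5.11222 m⁴.
Centre of pressure: y_p = y_c + I_c/(y_c·A) = 2.26667 + 5.11222/(2.26667 × 6.176) = 2.26667 + 0.365186 = 2.63186 m along the plane.

y_p = 2.632 m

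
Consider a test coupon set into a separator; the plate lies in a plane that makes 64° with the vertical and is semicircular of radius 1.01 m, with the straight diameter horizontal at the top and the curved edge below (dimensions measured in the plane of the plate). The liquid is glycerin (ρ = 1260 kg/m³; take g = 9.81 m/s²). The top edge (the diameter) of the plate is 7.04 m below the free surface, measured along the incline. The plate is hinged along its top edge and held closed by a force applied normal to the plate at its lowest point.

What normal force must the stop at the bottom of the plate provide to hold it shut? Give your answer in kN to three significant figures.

γ = ρg = 1260 × 9.81 / 1000 = 12.3606 kN/m³.
The plate makes 64° with the vertical, i.e. θ = 90° − 64° = 26° to the horizontal. Measuring y along the incline from the free-surface line, vertical depth h = y·sinθ with sinθ = 0.438371.
The centroid of a semicircle lies 4r/(3π) = 0.428657 m from the diameter, here below the top edge, so y_c = 7.04 + 0.428657 = 7.46866 m and h_c = 7.46866 × 0.438371 = 3.27404 m.
A = πr²/2 = π × 1.01²/2 = 1.60237 m².
Resultant F = γ·h_c·A = 12.3606 × 3.27404 × 1.60237 = 64.8465 kN.
I_c = (π/8 − 8/(9π))·r⁴ = 0.109757 × 1.01⁴ = 0.114214 m⁴.
Centre of pressure: y_p = y_c + I_c/(y_c·A) = 7.46866 + 0.114214/(7.46866 × 1.60237) = 7.46866 + 0.00954364 = 7.4782 m along the plane.
The resultant acts 0.428657 + 0.00954364 = 0.438201 m (along the plate) below the hinge at the top edge, so the moment about the hinge is M = F × 0.438201 = 64.8465 × 0.438201 = 28.4158 kN·m.
A normal force at the bottom, 1.01 m from the hinge, must supply this moment: P = 28.4158/1.01 = 28.1345 kN.

P ≈ 28.1 kN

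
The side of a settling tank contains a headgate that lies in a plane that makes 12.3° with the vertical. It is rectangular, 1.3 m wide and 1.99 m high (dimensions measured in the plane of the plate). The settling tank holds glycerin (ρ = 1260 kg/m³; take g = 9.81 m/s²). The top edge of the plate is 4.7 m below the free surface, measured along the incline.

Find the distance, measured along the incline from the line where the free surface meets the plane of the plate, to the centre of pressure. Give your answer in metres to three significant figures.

γ = ρg = 1260 × 9.81 / 1000 = 12.3606 kN/m³.
The plate makes 12.3° with the vertical, i.e. θ = 90° − 12.3° = 77.7° to the horizontal. Measuring y along the incline from the free-surface line, vertical depth h = y·sinθ with sinθ = 0.977046.
The centroid lies 1.99/2 = 0.995 m below the top edge, so y_c = 4.7 + 0.995 = 5.695 m and h_c = 5.695 × 0.977046 = 5.56428 m.
A = 1.3 × 1.99 = 2.587 m².
Resultant F = γ·h_c·A = 12.3606 × 5.56428 × 2.587 = 177.928 kN.
I_c = b·h³/12 = 1.3 × 1.99³/12 = 0.853732 m⁴.
Centre of pressure: y_p = y_c + I_c/(y_c·A) = 5.695 + 0.853732/(5.695 × 2.587) = 5.695 + 0.0579471 = 5.75295 m along the plane.

y_p = 5.75 m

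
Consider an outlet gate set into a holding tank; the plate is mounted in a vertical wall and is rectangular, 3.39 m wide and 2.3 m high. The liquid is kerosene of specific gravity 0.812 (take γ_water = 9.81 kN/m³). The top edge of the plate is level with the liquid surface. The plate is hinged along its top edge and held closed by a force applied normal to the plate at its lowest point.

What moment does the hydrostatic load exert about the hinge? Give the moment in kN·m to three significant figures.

γ = 0.812 × 9.81 = 7.96572 kN/m³.
The centroid lies 2.3/2 = 1.15 m below the top edge, so the centroid depth is h_c = 1.15 m.
A = 3.39 × 2.3 = 7.797 m².
Resultant F = γ·h_c·A = 7.96572 × 1.15 × 7.797 = 71.425 kN.
I_c = b·h³/12 = 3.39 × 2.3³/12 = 3.43718 m⁴.
Centre of pressure: y_p = y_c + I_c/(y_c·A) = 1.15 + 3.43718/(1.15 × 7.797) = 1.15 + 0.383334 = 1.53333 m along the plane.
The resultant acts 1.15 + 0.383334 = 1.53333 m (along the plate) below the hinge at the top edge, so the moment about the hinge is M = F × 1.53333 = 71.425 × 1.53333 = 109.518 kN·m.

M ≈ 110 kN·m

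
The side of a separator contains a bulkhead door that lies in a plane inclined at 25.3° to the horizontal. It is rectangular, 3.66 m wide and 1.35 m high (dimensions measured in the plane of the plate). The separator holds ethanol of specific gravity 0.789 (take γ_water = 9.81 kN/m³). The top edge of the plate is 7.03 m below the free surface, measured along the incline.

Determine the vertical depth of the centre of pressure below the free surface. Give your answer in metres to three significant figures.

h_p = 3.30 m

γ = 0.789 × 9.81 = 7.74009 kN/m³.
Let θ = 25.3° be the plate's angle to the horizontal; measure y along the incline from where the plane meets the free surface. Vertical depth h = y·sinθ with sinθ = 0.427358.
The centroid lies 1.35/2 = 0.675 m below the top edge, so y_c = 7.03 + 0.675 = 7.705 m and h_c = 7.705 × 0.427358 = 3.29279 m.
A = 3.66 × 1.35 = 4.941 m².
Resultant F = γ·h_c·A = 7.74009 × 3.29279 × 4.941 = 125.929 kN.
I_c = b·h³/12 = 3.66 × 1.35³/12 = 0.750414 m⁴.
Centre of pressure: y_p = y_c + I_c/(y_c·A) = 7.705 + 0.750414/(7.705 × 4.941) = 7.705 + 0.0197112 = 7.72471 m along the plane.
Vertically, h_p = y_p·sinθ = 7.72471 × 0.427358 = 3.30122 m.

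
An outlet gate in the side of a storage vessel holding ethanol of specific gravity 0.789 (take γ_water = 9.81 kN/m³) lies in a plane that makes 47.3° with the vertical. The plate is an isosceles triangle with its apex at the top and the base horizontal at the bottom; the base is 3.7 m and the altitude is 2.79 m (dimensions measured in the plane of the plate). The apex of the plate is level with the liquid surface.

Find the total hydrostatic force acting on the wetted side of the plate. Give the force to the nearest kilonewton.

F ≈ 50 kN

γ = 0.789 × 9.81 = 7.74009 kN/m³.
The plate makes 47.3° with the vertical, i.e. θ = 90° − 47.3° = 42.7° to the horizontal. Measuring y along the incline from the free-surface line, vertical depth h = y·sinθ with sinθ = 0.678160.
With the apex up, the centroid sits 2h/3 = 2 × 2.79/3 = 1.86 m below the apex, so y_c = 1.86 m and h_c = 1.86 × 0.678160 = 1.26138 m.
A = ½ × 3.7 × 2.79 = 5.1615 m².
Resultant F = γ·h_c·A = 7.74009 × 1.26138 × 5.1615 = 50.3927 kN.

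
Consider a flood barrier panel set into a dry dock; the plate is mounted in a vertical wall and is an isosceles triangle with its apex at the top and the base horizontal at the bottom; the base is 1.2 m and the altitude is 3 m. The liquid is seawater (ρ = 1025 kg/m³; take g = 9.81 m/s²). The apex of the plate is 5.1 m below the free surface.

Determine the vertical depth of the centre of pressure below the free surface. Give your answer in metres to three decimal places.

γ = ρg = 1025 × 9.81 / 1000 = 10.05525 kN/m³.
With the apex up, the centroid sits 2h/3 = 2 × 3/3 = 2 m below the apex, so the centroid depth is h_c = 5.1 + 2 = 7.1 m.
A = ½ × 1.2 × 3 = 1.8 m².
Resultant F = γ·h_c·A = 10.05525 × 7.1 × 1.8 = 128.506 kN.
I_c = b·h³/36 = 1.2 × 3³/36 = 0.9 m⁴.
Centre of pressure: y_p = y_c + I_c/(y_c·A) = 7.1 + 0.9/(7.1 × 1.8) = 7.1 + 0.0704225 = 7.17042 m along the plane.

h_p = 7.170 m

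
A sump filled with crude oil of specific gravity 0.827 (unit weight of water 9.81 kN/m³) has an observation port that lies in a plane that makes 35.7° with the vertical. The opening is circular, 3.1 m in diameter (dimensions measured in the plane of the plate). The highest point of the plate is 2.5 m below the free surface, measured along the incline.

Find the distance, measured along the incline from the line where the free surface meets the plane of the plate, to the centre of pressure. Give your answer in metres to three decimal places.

γ = 0.827 × 9.81 = 8.11287 kN/m³.
The plate makes 35.7° with the vertical, i.e. θ = 90° − 35.7° = 54.3° to the horizontal. Measuring y along the incline from the free-surface line, vertical depth h = y·sinθ with sinθ = 0.812084.
The centroid is at the centre, 1.55 m below the top of the plate, so y_c = 2.5 + 1.55 = 4.05 m and h_c = 4.05 × 0.812084 = 3.28894 m.
A = π(1.55)² = 7.54768 m².
Resultant F = γ·h_c·A = 8.11287 × 3.28894 × 7.54768 = 201.393 kN.
I_c = πr⁴/4 = π × 1.55⁴/4 = 4.53332 m⁴.
Centre of pressure: y_p = y_c + I_c/(y_c·A) = 4.05 + 4.53332/(4.05 × 7.54768) = 4.05 + 0.148302 = 4.1983 m along the plane.

y_p = 4.198 m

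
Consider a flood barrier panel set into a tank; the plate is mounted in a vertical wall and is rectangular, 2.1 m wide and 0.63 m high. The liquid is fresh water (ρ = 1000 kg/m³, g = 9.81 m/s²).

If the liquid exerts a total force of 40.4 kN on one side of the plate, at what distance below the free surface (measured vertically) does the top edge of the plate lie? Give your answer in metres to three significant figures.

d_top ≈ 2.80 m

γ = ρg = 1000 × 9.81 = 9810 N/m³ = 9.81 kN/m³.
A = 2.1 × 0.63 = 1.323 m².
From F = γ·h_c·A, the centroid depth is h_c = 40.4/(9.81 × 1.323) = 3.11281 m.
The centroid lies 0.63/2 = 0.315 m below the top edge, so the top edge sits at h_top = 3.11281 − 0.315 = 2.79781 m below the surface.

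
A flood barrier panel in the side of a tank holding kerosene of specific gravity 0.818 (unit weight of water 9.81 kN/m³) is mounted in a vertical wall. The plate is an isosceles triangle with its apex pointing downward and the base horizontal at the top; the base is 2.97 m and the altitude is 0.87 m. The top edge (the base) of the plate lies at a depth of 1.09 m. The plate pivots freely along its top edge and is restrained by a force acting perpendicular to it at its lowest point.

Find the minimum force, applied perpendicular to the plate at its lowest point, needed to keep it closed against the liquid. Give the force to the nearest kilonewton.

γ = 0.818 × 9.81 = 8.02458 kN/m³.
With the apex down, the centroid sits h/3 = 0.87/3 = 0.29 m below the base (the top edge), so the centroid depth is h_c = 1.09 + 0.29 = 1.38 m.
A = ½ × 2.97 × 0.87 = 1.29195 m².
Resultant F = γ·h_c·A = 8.02458 × 1.38 × 1.29195 = 14.307 kN.
I_c = b·h³/36 = 2.97 × 0.87³/36 = 0.0543265 m⁴.
Centre of pressure: y_p = y_c + I_c/(y_c·A) = 1.38 + 0.0543265/(1.38 × 1.29195) = 1.38 + 0.030471 = 1.41047 m along the plane.
The resultant acts 0.29 + 0.030471 = 0.320471 m (along the plate) below the hinge at the top edge, so the moment about the hinge is M = F × 0.320471 = 14.307 × 0.320471 = 4.58498 kN·m.
A normal force at the bottom, 0.87 m from the hinge, must supply this moment: P = 4.58498/0.87 = 5.27009 kN.

P ≈ 5 kN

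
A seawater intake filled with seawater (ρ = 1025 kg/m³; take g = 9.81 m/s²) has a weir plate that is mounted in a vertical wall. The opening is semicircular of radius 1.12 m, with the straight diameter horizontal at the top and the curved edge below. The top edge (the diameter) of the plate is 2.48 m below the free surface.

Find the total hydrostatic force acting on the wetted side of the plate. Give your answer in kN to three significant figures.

γ = ρg = 1025 × 9.81 / 1000 = 10.05525 kN/m³.
The centroid of a semicircle lies 4r/(3π) = 0.475343 m from the diameter, here below the top edge, so the centroid depth is h_c = 2.48 + 0.475343 = 2.95534 m.
A = πr²/2 = π × 1.12²/2 = 1.97041 m².
Resultant F = γ·h_c·A = 10.05525 × 2.95534 × 1.97041 = 58.554 kN.

F ≈ 58.6 kN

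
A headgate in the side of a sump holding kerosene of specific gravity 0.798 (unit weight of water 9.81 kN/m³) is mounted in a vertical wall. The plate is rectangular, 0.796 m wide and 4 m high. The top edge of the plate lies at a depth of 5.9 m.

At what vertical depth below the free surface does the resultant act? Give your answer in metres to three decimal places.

h_p = 8.069 m

γ = 0.798 × 9.81 = 7.82838 kN/m³.
The centroid lies 4/2 = 2 m below the top edge, so the centroid depth is h_c = 5.9 + 2 = 7.9 m.
A = 0.796 × 4 = 3.184 m².
Resultant F = γ·h_c·A = 7.82838 × 7.9 × 3.184 = 196.912 kN.
I_c = b·h³/12 = 0.796 × 4³/12 = 4.24533 m⁴.
Centre of pressure: y_p = y_c + I_c/(y_c·A) = 7.9 + 4.24533/(7.9 × 3.184) = 7.9 + 0.168776 = 8.06878 m along the plane.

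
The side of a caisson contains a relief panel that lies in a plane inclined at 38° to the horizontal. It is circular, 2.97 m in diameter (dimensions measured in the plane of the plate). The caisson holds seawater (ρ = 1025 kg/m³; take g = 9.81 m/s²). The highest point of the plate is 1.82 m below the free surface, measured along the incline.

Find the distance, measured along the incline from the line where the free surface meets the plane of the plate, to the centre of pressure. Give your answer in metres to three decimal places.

y_p = 3.472 m

γ = ρg = 1025 × 9.81 / 1000 = 10.05525 kN/m³.
Let θ = 38° be the plate's angle to the horizontal; measure y along the incline from where the plane meets the free surface. Vertical depth h = y·sinθ with sinθ = 0.615661.
The centroid is at the centre, 1.485 m below the top of the plate, so y_c = 1.82 + 1.485 = 3.305 m and h_c = 3.305 × 0.615661 = 2.03476 m.
A = π(1.485)² = 6.92792 m².
Resultant F = γ·h_c·A = 10.05525 × 2.03476 × 6.92792 = 141.745 kN.
I_c = πr⁴/4 = π × 1.485⁴/4 = 3.8194 m⁴.
Centre of pressure: y_p = y_c + I_c/(y_c·A) = 3.305 + 3.8194/(3.305 × 6.92792) = 3.305 + 0.16681 = 3.47181 m along the plane.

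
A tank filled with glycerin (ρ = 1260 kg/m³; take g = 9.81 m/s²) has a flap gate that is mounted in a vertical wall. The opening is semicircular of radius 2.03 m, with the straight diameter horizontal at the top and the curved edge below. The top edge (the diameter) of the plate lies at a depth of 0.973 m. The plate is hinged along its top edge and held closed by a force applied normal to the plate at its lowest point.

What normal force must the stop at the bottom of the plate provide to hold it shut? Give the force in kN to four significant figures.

γ = ρg = 1260 × 9.81 / 1000 = 12.3606 kN/m³.
The centroid of a semicircle lies 4r/(3π) = 0.861559 m from the diameter, here below the top edge, so the centroid depth is h_c = 0.973 + 0.861559 = 1.83456 m.
A = πr²/2 = π × 2.03²/2 = 6.47309 m².
Resultant F = γ·h_c·A = 12.3606 × 1.83456 × 6.47309 = 146.785 kN.
I_c = (π/8 − 8/(9π))·r⁴ = 0.109757 × 2.03⁴ = 1.86387 m⁴.
Centre of pressure: y_p = y_c + I_c/(y_c·A) = 1.83456 + 1.86387/(1.83456 × 6.47309) = 1.83456 + 0.156954 = 1.99151 m along the plane.
The resultant acts 0.861559 + 0.156954 = 1.01851 m (along the plate) below the hinge at the top edge, so the moment about the hinge is M = F × 1.01851 = 146.785 × 1.01851 = 149.502 kN·m.
A normal force at the bottom, 2.03 m from the hinge, must supply this moment: P = 149.502/2.03 = 73.6463 kN.

P ≈ 73.65 kN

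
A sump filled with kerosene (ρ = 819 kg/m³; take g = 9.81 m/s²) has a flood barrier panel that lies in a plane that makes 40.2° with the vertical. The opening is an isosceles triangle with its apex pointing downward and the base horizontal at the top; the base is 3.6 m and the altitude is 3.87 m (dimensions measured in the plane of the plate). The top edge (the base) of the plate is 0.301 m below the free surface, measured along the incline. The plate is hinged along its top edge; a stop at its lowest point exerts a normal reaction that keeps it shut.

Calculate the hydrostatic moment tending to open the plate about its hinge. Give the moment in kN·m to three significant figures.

γ = ρg = 819 × 9.81 / 1000 = 8.03439 kN/m³.
The plate makes 40.2° with the vertical, i.e. θ = 90° − 40.2° = 49.8° to the horizontal. Measuring y along the incline from the free-surface line, vertical depth h = y·sinθ with sinθ = 0.763796.
With the apex down, the centroid sits h/3 = 3.87/3 = 1.29 m below the base (the top edge), so y_c = 0.301 + 1.29 = 1.591 m and h_c = 1.591 × 0.763796 = 1.2152 m.
A = ½ × 3.6 × 3.87 = 6.966 m².
Resultant F = γ·h_c·A = 8.03439 × 1.2152 × 6.966 = 68.0118 kN.
I_c = b·h³/36 = 3.6 × 3.87³/36 = 5.79606 m⁴.
Centre of pressure: y_p = y_c + I_c/(y_c·A) = 1.591 + 5.79606/(1.591 × 6.966) = 1.591 + 0.522973 = 2.11397 m along the plane.
The resultant acts 1.29 + 0.522973 = 1.81297 m (along the plate) below the hinge at the top edge, so the moment about the hinge is M = F × 1.81297 = 68.0118 × 1.81297 = 123.303 kN·m.

M ≈ 123 kN·m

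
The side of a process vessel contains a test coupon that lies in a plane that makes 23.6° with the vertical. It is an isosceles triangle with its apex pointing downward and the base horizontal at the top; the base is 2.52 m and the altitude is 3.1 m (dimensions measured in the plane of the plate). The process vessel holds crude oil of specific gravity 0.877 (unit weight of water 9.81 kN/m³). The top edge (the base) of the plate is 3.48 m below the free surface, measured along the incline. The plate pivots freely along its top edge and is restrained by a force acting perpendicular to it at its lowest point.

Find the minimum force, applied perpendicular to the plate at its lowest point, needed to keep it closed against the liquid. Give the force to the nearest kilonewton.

γ = 0.877 × 9.81 = 8.60337 kN/m³.
The plate makes 23.6° with the vertical, i.e. θ = 90° − 23.6° = 66.4° to the horizontal. Measuring y along the incline from the free-surface line, vertical depth h = y·sinθ with sinθ = 0.916363.
With the apex down, the centroid sits h/3 = 3.1/3 = 1.03333 m below the base (the top edge), so y_c = 3.48 + 1.03333 = 4.51333 m and h_c = 4.51333 × 0.916363 = 4.13585 m.
A = ½ × 2.52 × 3.1 = 3.906 m².
Resultant F = γ·h_c·A = 8.60337 × 4.13585 × 3.906 = 138.984 kN.
I_c = b·h³/36 = 2.52 × 3.1³/36 = 2.08537 m⁴.
Centre of pressure: y_p = y_c + I_c/(y_c·A) = 4.51333 + 2.08537/(4.51333 × 3.906) = 4.51333 + 0.118292 = 4.63162 m along the plane.
The resultant acts 1.03333 + 0.118292 = 1.15162 m (along the plate) below the hinge at the top edge, so the moment about the hinge is M = F × 1.15162 = 138.984 × 1.15162 = 160.057 kN·m.
A normal force at the bottom, 3.1 m from the hinge, must supply this moment: P = 160.057/3.1 = 51.6313 kN.

P ≈ 52 kN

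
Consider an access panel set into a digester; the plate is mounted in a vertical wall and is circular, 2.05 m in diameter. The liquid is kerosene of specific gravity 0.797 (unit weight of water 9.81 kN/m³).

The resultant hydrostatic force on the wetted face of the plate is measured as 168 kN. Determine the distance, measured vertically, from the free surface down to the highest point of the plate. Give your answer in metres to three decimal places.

d_top ≈ 5.485 m

γ = 0.797 × 9.81 = 7.81857 kN/m³.
A = π(1.025)² = 3.30064 m².
From F = γ·h_c·A, the centroid depth is h_c = 168/(7.81857 × 3.30064) = 6.51004 m.
The centroid is at the centre, 1.025 m below the top of the plate, so the highest point sits at h_top = 6.51004 − 1.025 = 5.48504 m below the surface.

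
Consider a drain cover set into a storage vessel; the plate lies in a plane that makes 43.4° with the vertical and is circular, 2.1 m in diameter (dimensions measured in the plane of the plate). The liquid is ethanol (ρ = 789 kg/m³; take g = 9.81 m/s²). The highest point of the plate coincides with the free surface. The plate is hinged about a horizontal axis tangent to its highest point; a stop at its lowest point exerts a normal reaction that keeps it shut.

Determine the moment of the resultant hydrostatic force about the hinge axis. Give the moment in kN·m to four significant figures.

M ≈ 26.84 kN·m

γ = ρg = 789 × 9.81 / 1000 = 7.74009 kN/m³.
The plate makes 43.4° with the vertical, i.e. θ = 90° − 43.4° = 46.6° to the horizontal. Measuring y along the incline from the free-surface line, vertical depth h = y·sinθ with sinθ = 0.726575.
The centroid is at the centre, 1.05 m below the top of the plate, so y_c = 1.05 m and h_c = 1.05 × 0.726575 = 0.762904 m.
A = π(1.05)² = 3.46361 m².
Resultant F = γ·h_c·A = 7.74009 × 0.762904 × 3.46361 = 20.4524 kN.
I_c = πr⁴/4 = π × 1.05⁴/4 = 0.954656 m⁴.
Centre of pressure: y_p = y_c + I_c/(y_c·A) = 1.05 + 0.954656/(1.05 × 3.46361) = 1.05 + 0.2625 = 1.3125 m along the plane.
The resultant acts 1.05 + 0.2625 = 1.3125 m (along the plate) below the hinge at the top edge, so the moment about the hinge is M = F × 1.3125 = 20.4524 × 1.3125 = 26.8438 kN·m.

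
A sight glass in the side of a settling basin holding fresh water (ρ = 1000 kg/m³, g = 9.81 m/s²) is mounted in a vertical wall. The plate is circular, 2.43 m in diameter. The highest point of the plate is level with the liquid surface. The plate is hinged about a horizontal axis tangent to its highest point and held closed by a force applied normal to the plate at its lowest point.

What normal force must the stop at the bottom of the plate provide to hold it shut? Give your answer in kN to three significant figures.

P ≈ 34.5 kN

γ = ρg = 1000 × 9.81 = 9810 N/m³ = 9.81 kN/m³.
The centroid is at the centre, 1.215 m below the top of the plate, so the centroid depth is h_c = 1.215 m.
A = π(1.215)² = 4.6377 m².
Resultant F = γ·h_c·A = 9.81 × 1.215 × 4.6377 = 55.2774 kN.
I_c = πr⁴/4 = π × 1.215⁴/4 = 1.71157 m⁴.
Centre of pressure: y_p = y_c + I_c/(y_c·A) = 1.215 + 1.71157/(1.215 × 4.6377) = 1.215 + 0.30375 = 1.51875 m along the plane.
The resultant acts 1.215 + 0.30375 = 1.51875 m (along the plate) below the hinge at the top edge, so the moment about the hinge is M = F × 1.51875 = 55.2774 × 1.51875 = 83.9526 kN·m.
A normal force at the bottom, 2.43 m from the hinge, must supply this moment: P = 83.9526/2.43 = 34.5484 kN.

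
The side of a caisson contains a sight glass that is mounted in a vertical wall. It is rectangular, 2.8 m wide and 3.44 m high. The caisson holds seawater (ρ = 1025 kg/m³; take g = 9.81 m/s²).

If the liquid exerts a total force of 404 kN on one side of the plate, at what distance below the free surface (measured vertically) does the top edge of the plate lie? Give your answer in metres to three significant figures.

γ = ρg = 1025 × 9.81 / 1000 = 10.05525 kN/m³.
A = 2.8 × 3.44 = 9.632 m².
From F = γ·h_c·A, the centroid depth is h_c = 404/(10.05525 × 9.632) = 4.17131 m.
The centroid lies 3.44/2 = 1.72 m below the top edge, so the top edge sits at h_top = 4.17131 − 1.72 = 2.45131 m below the surface.

d_top ≈ 2.45 m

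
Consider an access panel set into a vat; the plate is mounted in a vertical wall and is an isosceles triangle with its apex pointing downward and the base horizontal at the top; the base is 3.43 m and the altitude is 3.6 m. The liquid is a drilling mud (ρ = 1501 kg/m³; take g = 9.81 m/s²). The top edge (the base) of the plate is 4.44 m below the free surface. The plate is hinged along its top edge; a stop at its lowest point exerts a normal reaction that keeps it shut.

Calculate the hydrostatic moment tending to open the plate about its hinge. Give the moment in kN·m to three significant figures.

γ = ρg = 1501 × 9.81 / 1000 = 14.72481 kN/m³.
With the apex down, the centroid sits h/3 = 3.6/3 = 1.2 m below the base (the top edge), so the centroid depth is h_c = 4.44 + 1.2 = 5.64 m.
A = ½ × 3.43 × 3.6 = 6.174 m².
Resultant F = γ·h_c·A = 14.72481 × 5.64 × 6.174 = 512.738 kN.
I_c = b·h³/36 = 3.43 × 3.6³/36 = 4.44528 m⁴.
Centre of pressure: y_p = y_c + I_c/(y_c·A) = 5.64 + 4.44528/(5.64 × 6.174) = 5.64 + 0.12766 = 5.76766 m along the plane.
The resultant acts 1.2 + 0.12766 = 1.32766 m (along the plate) below the hinge at the top edge, so the moment about the hinge is M = F × 1.32766 = 512.738 × 1.32766 = 680.742 kN·m.

M ≈ 681 kN·m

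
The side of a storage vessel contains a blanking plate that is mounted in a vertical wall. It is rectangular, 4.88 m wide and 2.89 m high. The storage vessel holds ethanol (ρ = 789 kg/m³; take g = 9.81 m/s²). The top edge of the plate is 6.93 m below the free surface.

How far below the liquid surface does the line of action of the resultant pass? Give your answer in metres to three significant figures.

h_p = 8.46 m

γ = ρg = 789 × 9.81 / 1000 = 7.74009 kN/m³.
The centroid lies 2.89/2 = 1.445 m below the top edge, so the centroid depth is h_c = 6.93 + 1.445 = 8.375 m.
A = 4.88 × 2.89 = 14.1032 m².
Resultant F = γ·h_c·A = 7.74009 × 8.375 × 14.1032 = 914.215 kN.
I_c = b·h³/12 = 4.88 × 2.89³/12 = 9.81594 m⁴.
Centre of pressure: y_p = y_c + I_c/(y_c·A) = 8.375 + 9.81594/(8.375 × 14.1032) = 8.375 + 0.0831054 = 8.45811 m along the plane.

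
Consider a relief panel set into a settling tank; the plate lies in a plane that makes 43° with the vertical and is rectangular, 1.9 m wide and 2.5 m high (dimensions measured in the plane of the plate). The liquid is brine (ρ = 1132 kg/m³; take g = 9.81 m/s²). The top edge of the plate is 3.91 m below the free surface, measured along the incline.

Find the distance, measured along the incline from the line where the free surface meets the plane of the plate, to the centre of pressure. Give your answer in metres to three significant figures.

y_p = 5.26 m

γ = ρg = 1132 × 9.81 / 1000 = 11.10492 kN/m³.
The plate makes 43° with the vertical, i.e. θ = 90° − 43° = 47° to the horizontal. Measuring y along the incline from the free-surface line, vertical depth h = y·sinθ with sinθ = 0.731354.
The centroid lies 2.5/2 = 1.25 m below the top edge, so y_c = 3.91 + 1.25 = 5.16 m and h_c = 5.16 × 0.731354 = 3.77379 m.
A = 1.9 × 2.5 = 4.75 m².
Resultant F = γ·h_c·A = 11.10492 × 3.77379 × 4.75 = 199.061 kN.
I_c = b·h³/12 = 1.9 × 2.5³/12 = 2.47396 m⁴.
Centre of pressure: y_p = y_c + I_c/(y_c·A) = 5.16 + 2.47396/(5.16 × 4.75) = 5.16 + 0.100937 = 5.26094 m along the plane.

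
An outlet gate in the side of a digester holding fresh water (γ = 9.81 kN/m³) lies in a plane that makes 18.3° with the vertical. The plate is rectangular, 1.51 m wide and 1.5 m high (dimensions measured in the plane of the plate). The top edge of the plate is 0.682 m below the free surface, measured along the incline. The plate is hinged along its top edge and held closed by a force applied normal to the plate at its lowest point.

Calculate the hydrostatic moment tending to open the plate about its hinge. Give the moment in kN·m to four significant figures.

γ = 9.81 kN/m³.
The plate makes 18.3° with the vertical, i.e. θ = 90° − 18.3° = 71.7° to the horizontal. Measuring y along the incline from the free-surface line, vertical depth h = y·sinθ with sinθ = 0.949425.
The centroid lies 1.5/2 = 0.75 m below the top edge, so y_c = 0.682 + 0.75 = 1.432 m and h_c = 1.432 × 0.949425 = 1.35958 m.
A = 1.51 × 1.5 = 2.265 m².
Resultant F = γ·h_c·A = 9.81 × 1.35958 × 2.265 = 30.2094 kN.
I_c = b·h³/12 = 1.51 × 1.5³/12 = 0.424688 m⁴.
Centre of pressure: y_p = y_c + I_c/(y_c·A) = 1.432 + 0.424688/(1.432 × 2.265) = 1.432 + 0.130936 = 1.56294 m along the plane.
The resultant acts 0.75 + 0.130936 = 0.880936 m (along the plate) below the hinge at the top edge, so the moment about the hinge is M = F × 0.880936 = 30.2094 × 0.880936 = 26.6125 kN·m.

M ≈ 26.61 kN·m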